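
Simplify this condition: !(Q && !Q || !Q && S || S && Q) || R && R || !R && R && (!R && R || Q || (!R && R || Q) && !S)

!S || R

!(Q && !Q || !Q && S || S && Q) || R && R || !R && R && (!R && R || Q || (!R && R || Q) && !S)
= !(Q && !Q || !Q && S || S && Q) || R && R || !R && R && (!R && R || Q)   (absorption)
= !(Q && !Q || !Q && S || S && Q) || R && R || !R && R   (absorption)
= !(Q && !Q || S) || R && R || !R && R   (distribution)
= !(Q && !Q || S) || R   (distribution)
= !S || R   (complement / identity)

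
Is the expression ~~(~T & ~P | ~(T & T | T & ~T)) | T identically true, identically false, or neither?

identically true

~~(~T & ~P | ~(T & T | T & ~T)) | T
= ~~(~T & ~P | ~T) | T   [distribution]
= ~~~T | T   [absorption]
= ~T | T   [double negation]
= 1   [complement]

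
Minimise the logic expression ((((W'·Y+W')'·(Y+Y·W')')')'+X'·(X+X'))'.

((((W'·Y+W')'·(Y+Y·W')')')'+X'·(X+X'))'
= ((((W'·Y+W')'·(Y+Y·W')')')'+X')'   (complement / identity)
= ((((W'·Y+W')'·Y')')'+X')'   (absorption)
= ((W'·Y+W')'·Y')'·X   (De Morgan)
= (W'·Y+W'+Y)·X   (De Morgan)
= (W'+Y)·X   (absorption)

(W'+Y)·X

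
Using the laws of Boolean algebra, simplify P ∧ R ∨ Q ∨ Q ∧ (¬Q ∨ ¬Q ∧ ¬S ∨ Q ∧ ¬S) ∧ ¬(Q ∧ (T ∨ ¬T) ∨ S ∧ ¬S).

P ∧ R ∨ Q ∨ Q ∧ (¬Q ∨ ¬Q ∧ ¬S ∨ Q ∧ ¬S) ∧ ¬(Q ∧ (T ∨ ¬T) ∨ S ∧ ¬S)
= P ∧ R ∨ Q ∨ Q ∧ (¬Q ∨ ¬Q ∧ ¬S ∨ Q ∧ ¬S) ∧ ¬(Q ∨ S ∧ ¬S)   — complement / identity
= P ∧ R ∨ Q ∨ Q ∧ (¬Q ∨ ¬S) ∧ ¬(Q ∨ S ∧ ¬S)   — distribution
= P ∧ R ∨ Q ∨ Q ∧ (¬Q ∨ ¬S) ∧ ¬Q   — complement / identity
= P ∧ R ∨ Q ∨ Q ∧ ¬Q   — absorption
= P ∧ R ∨ Q   — complement / identity

P ∧ R ∨ Q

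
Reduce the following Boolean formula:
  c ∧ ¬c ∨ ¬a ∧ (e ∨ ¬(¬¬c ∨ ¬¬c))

¬a ∧ (e ∨ ¬c)

c ∧ ¬c ∨ ¬a ∧ (e ∨ ¬(¬¬c ∨ ¬¬c))
= c ∧ ¬c ∨ ¬a ∧ (e ∨ ¬¬¬c)
= ¬a ∧ (e ∨ ¬¬¬c)
= ¬a ∧ (e ∨ ¬c)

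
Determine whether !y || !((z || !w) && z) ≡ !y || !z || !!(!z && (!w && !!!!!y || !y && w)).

Yes

E1: !y || !((z || !w) && z)
    = !y || !z
E2: !y || !z || !!(!z && (!w && !!!!!y || !y && w))
    = !y || !z || !!(!z && (!w && !!!y || !y && w))
    = !y || !z || !z && (!w && !!!y || !y && w)
    = !y || !z || !z && (!w && !y || !y && w)
    = !y || !z || !z && !y
    = !y || !z
Both reduce to !y || !z, so they are equivalent.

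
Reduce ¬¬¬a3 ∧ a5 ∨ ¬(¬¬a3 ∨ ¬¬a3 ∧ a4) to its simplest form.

¬a3

¬¬¬a3 ∧ a5 ∨ ¬(¬¬a3 ∨ ¬¬a3 ∧ a4)
= ¬¬¬a3 ∧ a5 ∨ ¬¬¬a3   (absorption)
= ¬a3 ∧ a5 ∨ ¬¬¬a3   (double negation)
= ¬a3 ∧ a5 ∨ ¬a3   (double negation)
= ¬a3   (absorption)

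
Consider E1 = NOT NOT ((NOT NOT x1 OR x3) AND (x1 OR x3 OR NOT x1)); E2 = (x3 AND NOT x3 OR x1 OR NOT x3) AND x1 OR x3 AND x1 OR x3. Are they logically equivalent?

E1: NOT NOT ((NOT NOT x1 OR x3) AND (x1 OR x3 OR NOT x1))
    = (NOT NOT x1 OR x3) AND (x1 OR x3 OR NOT x1)
    = (x1 OR x3) AND (x1 OR x3 OR NOT x1)
    = x1 OR x3
E2: (x3 AND NOT x3 OR x1 OR NOT x3) AND x1 OR x3 AND x1 OR x3
    = (x1 OR NOT x3) AND x1 OR x3 AND x1 OR x3
    = x1 OR x3 AND x1 OR x3
    = x1 OR x3
Both reduce to x1 OR x3, so they are equivalent.

Yes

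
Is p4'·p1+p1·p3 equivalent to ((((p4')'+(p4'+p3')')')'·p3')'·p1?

Yes

E1: p4'·p1+p1·p3
    = (p4'+p3)·p1   [distribution]
E2: ((((p4')'+(p4'+p3')')')'·p3')'·p1
    = ((p4'·(p4'+p3'))'·p3')'·p1   [De Morgan]
    = (p4'·(p4'+p3')+p3)·p1   [De Morgan]
    = (p4'+p3)·p1   [absorption]
Both reduce to (p4'+p3)·p1, so they are equivalent.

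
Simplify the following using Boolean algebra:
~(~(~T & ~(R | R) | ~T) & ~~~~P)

~(~(~T & ~(R | R) | ~T) & ~~~~P)
= ~(~(~T & ~(R | R) | ~T) & ~~P)   [double negation]
= ~(~(~T & ~R | ~T) & ~~P)   [idempotence]
= ~(~~T & ~~P)   [absorption]
= ~T | ~P   [De Morgan]

~T | ~P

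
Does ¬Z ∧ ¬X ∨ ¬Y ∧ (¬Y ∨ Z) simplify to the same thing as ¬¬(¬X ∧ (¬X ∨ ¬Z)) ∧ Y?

E1: ¬Z ∧ ¬X ∨ ¬Y ∧ (¬Y ∨ Z)
    = ¬Z ∧ ¬X ∨ ¬Y   — absorption
E2: ¬¬(¬X ∧ (¬X ∨ ¬Z)) ∧ Y
    = ¬X ∧ (¬X ∨ ¬Z) ∧ Y   — double negation
    = ¬X ∧ Y   — absorption
These differ: at X=0, Y=0, Z=1, E1 = 1 but E2 = 0.

No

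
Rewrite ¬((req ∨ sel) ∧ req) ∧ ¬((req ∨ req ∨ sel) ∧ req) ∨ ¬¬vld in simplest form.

¬((req ∨ sel) ∧ req) ∧ ¬((req ∨ req ∨ sel) ∧ req) ∨ ¬¬vld
= ¬((req ∨ sel) ∧ req) ∧ ¬((req ∨ req ∨ sel) ∧ req) ∨ vld   — double negation
= ¬((req ∨ sel) ∧ req) ∧ ¬((req ∨ sel) ∧ req) ∨ vld   — idempotence
= ¬((req ∨ sel) ∧ req) ∨ vld   — idempotence
= ¬req ∨ vld   — absorption

¬req ∨ vld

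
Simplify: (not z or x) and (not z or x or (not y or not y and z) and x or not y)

(not z or x) and (not z or x or (not y or not y and z) and x or not y)
= (not z or x) and (not z or x or not y and x or not y)
= (not z or x) and (not z or x or not y)
= not z or x

not z or x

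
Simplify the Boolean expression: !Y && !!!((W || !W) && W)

!Y && !W

!Y && !!!((W || !W) && W)
= !Y && !((W || !W) && W)
= !Y && !W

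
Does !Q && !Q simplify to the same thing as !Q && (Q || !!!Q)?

E1: !Q && !Q
    = !Q   (idempotence)
E2: !Q && (Q || !!!Q)
    = !Q && (Q || !Q)   (double negation)
    = !Q   (complement / identity)
Both reduce to !Q, so they are equivalent.

Yes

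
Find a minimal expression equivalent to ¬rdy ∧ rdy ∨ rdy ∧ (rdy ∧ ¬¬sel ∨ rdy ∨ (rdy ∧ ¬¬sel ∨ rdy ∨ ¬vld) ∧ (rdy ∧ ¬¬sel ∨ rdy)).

¬rdy ∧ rdy ∨ rdy ∧ (rdy ∧ ¬¬sel ∨ rdy ∨ (rdy ∧ ¬¬sel ∨ rdy ∨ ¬vld) ∧ (rdy ∧ ¬¬sel ∨ rdy))
= ¬rdy ∧ rdy ∨ rdy ∧ (rdy ∧ ¬¬sel ∨ rdy ∨ rdy ∧ ¬¬sel ∨ rdy)   (absorption)
= ¬rdy ∧ rdy ∨ rdy ∧ (rdy ∧ ¬¬sel ∨ rdy)   (idempotence)
= ¬rdy ∧ rdy ∨ rdy ∧ (rdy ∧ sel ∨ rdy)   (double negation)
= ¬rdy ∧ rdy ∨ rdy ∧ rdy   (absorption)
= rdy   (distribution)

rdy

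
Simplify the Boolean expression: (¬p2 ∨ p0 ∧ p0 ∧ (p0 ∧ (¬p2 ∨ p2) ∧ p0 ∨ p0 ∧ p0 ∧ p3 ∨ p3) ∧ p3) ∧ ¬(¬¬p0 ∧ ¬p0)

(¬p2 ∨ p0 ∧ p0 ∧ (p0 ∧ (¬p2 ∨ p2) ∧ p0 ∨ p0 ∧ p0 ∧ p3 ∨ p3) ∧ p3) ∧ ¬(¬¬p0 ∧ ¬p0)
= (¬p2 ∨ p0 ∧ p0 ∧ (p0 ∧ (¬p2 ∨ p2) ∧ p0 ∨ p0 ∧ p0 ∧ p3 ∨ p3) ∧ p3) ∧ (¬p0 ∨ p0)   (De Morgan)
= (¬p2 ∨ p0 ∧ p0 ∧ (p0 ∧ p0 ∨ p0 ∧ p0 ∧ p3 ∨ p3) ∧ p3) ∧ (¬p0 ∨ p0)   (complement / identity)
= (¬p2 ∨ p0 ∧ p0 ∧ (p0 ∧ p0 ∨ p3) ∧ p3) ∧ (¬p0 ∨ p0)   (absorption)
= ¬p2 ∨ p0 ∧ p0 ∧ (p0 ∧ p0 ∨ p3) ∧ p3   (complement / identity)
= ¬p2 ∨ p0 ∧ p0 ∧ p3   (absorption)
= ¬p2 ∨ p0 ∧ p3   (idempotence)

¬p2 ∨ p0 ∧ p3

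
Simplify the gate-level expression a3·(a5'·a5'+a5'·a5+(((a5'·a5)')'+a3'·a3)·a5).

a3·a5'

a3·(a5'·a5'+a5'·a5+(((a5'·a5)')'+a3'·a3)·a5)
= a3·(a5'·a5'+a5'·a5+(a5'·a5+a3'·a3)·a5)   — double negation
= a3·(a5'·a5'+a5'·a5+a3'·a3·a5)   — complement / identity
= a3·(a5'·a5'+(a5'+a3'·a3)·a5)   — distribution
= a3·(a5'·a5'+a5'·a5)   — complement / identity
= a3·a5'   — distribution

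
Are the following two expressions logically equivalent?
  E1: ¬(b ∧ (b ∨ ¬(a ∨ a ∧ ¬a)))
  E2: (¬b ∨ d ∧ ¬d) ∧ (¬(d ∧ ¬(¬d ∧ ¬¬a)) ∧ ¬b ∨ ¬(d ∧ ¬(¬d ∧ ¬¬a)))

E1: ¬(b ∧ (b ∨ ¬(a ∨ a ∧ ¬a)))
    = ¬(b ∧ (b ∨ ¬a))   [complement / identity]
    = ¬b   [absorption]
E2: (¬b ∨ d ∧ ¬d) ∧ (¬(d ∧ ¬(¬d ∧ ¬¬a)) ∧ ¬b ∨ ¬(d ∧ ¬(¬d ∧ ¬¬a)))
    = (¬b ∨ d ∧ ¬d) ∧ ¬(d ∧ ¬(¬d ∧ ¬¬a))   [absorption]
    = (¬b ∨ d ∧ ¬d) ∧ ¬(d ∧ (d ∨ ¬a))   [De Morgan]
    = (¬b ∨ d ∧ ¬d) ∧ ¬d   [absorption]
    = ¬b ∧ ¬d   [complement / identity]
These differ: at a=0, b=0, d=1, E1 = 1 but E2 = 0.

No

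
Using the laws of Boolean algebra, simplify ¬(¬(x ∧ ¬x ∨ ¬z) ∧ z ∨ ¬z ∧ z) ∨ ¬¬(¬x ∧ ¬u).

¬(¬(x ∧ ¬x ∨ ¬z) ∧ z ∨ ¬z ∧ z) ∨ ¬¬(¬x ∧ ¬u)
= ¬(¬¬z ∧ z ∨ ¬z ∧ z) ∨ ¬¬(¬x ∧ ¬u)
= ¬(z ∧ z ∨ ¬z ∧ z) ∨ ¬¬(¬x ∧ ¬u)
= ¬z ∨ ¬¬(¬x ∧ ¬u)
= ¬z ∨ ¬x ∧ ¬u

¬z ∨ ¬x ∧ ¬u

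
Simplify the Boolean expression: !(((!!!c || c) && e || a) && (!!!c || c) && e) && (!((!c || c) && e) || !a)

!e

!(((!!!c || c) && e || a) && (!!!c || c) && e) && (!((!c || c) && e) || !a)
= !((!!!c || c) && e) && (!((!c || c) && e) || !a)   [absorption]
= !((!c || c) && e) && (!((!c || c) && e) || !a)   [double negation]
= !((!c || c) && e)   [absorption]
= !e   [complement / identity]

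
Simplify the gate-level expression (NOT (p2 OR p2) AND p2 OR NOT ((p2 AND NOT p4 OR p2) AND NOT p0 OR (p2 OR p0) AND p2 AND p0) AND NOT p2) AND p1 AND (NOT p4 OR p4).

(NOT (p2 OR p2) AND p2 OR NOT ((p2 AND NOT p4 OR p2) AND NOT p0 OR (p2 OR p0) AND p2 AND p0) AND NOT p2) AND p1 AND (NOT p4 OR p4)
= (NOT p2 AND p2 OR NOT ((p2 AND NOT p4 OR p2) AND NOT p0 OR (p2 OR p0) AND p2 AND p0) AND NOT p2) AND p1 AND (NOT p4 OR p4)   [idempotence]
= (NOT p2 AND p2 OR NOT ((p2 AND NOT p4 OR p2) AND NOT p0 OR (p2 OR p0) AND p2 AND p0) AND NOT p2) AND p1   [complement / identity]
= (NOT p2 AND p2 OR NOT ((p2 AND NOT p4 OR p2) AND NOT p0 OR p2 AND p0) AND NOT p2) AND p1   [absorption]
= (NOT p2 AND p2 OR NOT (p2 AND NOT p0 OR p2 AND p0) AND NOT p2) AND p1   [absorption]
= (NOT p2 AND p2 OR NOT p2 AND NOT p2) AND p1   [distribution]
= NOT p2 AND p1   [distribution]

NOT p2 AND p1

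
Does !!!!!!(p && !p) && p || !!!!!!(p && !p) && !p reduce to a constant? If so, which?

yes, False

!!!!!!(p && !p) && p || !!!!!!(p && !p) && !p
= !!!!!!(p && !p)   (distribution)
= !!!!(p && !p)   (double negation)
= !!(p && !p)   (double negation)
= p && !p   (double negation)
= false   (complement)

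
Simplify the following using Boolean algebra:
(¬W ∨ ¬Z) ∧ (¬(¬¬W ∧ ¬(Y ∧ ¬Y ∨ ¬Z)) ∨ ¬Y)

¬W ∨ ¬Z

(¬W ∨ ¬Z) ∧ (¬(¬¬W ∧ ¬(Y ∧ ¬Y ∨ ¬Z)) ∨ ¬Y)
= (¬W ∨ ¬Z) ∧ (¬W ∨ Y ∧ ¬Y ∨ ¬Z ∨ ¬Y)   [De Morgan]
= (¬W ∨ ¬Z) ∧ (¬W ∨ ¬Z ∨ ¬Y)   [complement / identity]
= ¬W ∨ ¬Z   [absorption]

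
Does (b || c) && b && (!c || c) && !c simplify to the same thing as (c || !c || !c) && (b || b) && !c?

E1: (b || c) && b && (!c || c) && !c
    = (b || c) && b && !c
    = b && !c
E2: (c || !c || !c) && (b || b) && !c
    = (c || !c) && (b || b) && !c
    = (c || !c) && b && !c
    = b && !c
Both reduce to b && !c, so they are equivalent.

Yes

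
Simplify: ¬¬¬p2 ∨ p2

True

¬¬¬p2 ∨ p2
= ¬p2 ∨ p2   (double negation)
= True   (complement)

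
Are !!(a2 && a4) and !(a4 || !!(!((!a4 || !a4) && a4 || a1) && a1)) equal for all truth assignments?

No

E1: !!(a2 && a4)
    = a2 && a4
E2: !(a4 || !!(!((!a4 || !a4) && a4 || a1) && a1))
    = !(a4 || !((!a4 || !a4) && a4 || a1) && a1)
    = !(a4 || !(!a4 && a4 || a1) && a1)
    = !(a4 || !a1 && a1)
    = !a4
These differ: at a1=0, a2=0, a4=0, E1 = 0 but E2 = 1.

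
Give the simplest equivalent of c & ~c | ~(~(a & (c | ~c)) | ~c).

a & c

c & ~c | ~(~(a & (c | ~c)) | ~c)
= c & ~c | a & (c | ~c) & c   [De Morgan]
= c & ~c | a & c   [complement / identity]
= a & c   [complement / identity]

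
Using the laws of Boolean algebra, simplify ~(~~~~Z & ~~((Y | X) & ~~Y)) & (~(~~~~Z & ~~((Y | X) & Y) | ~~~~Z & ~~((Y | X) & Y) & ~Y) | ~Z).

~Z | ~Y

~(~~~~Z & ~~((Y | X) & ~~Y)) & (~(~~~~Z & ~~((Y | X) & Y) | ~~~~Z & ~~((Y | X) & Y) & ~Y) | ~Z)
= ~(~~~~Z & ~~((Y | X) & ~~Y)) & (~(~~~~Z & ~~((Y | X) & Y)) | ~Z)   — absorption
= ~(~~~~Z & ~~((Y | X) & Y)) & (~(~~~~Z & ~~((Y | X) & Y)) | ~Z)   — double negation
= ~(~~~~Z & ~~((Y | X) & Y))   — absorption
= ~~~Z | ~((Y | X) & Y)   — De Morgan
= ~~~Z | ~Y   — absorption
= ~Z | ~Y   — double negation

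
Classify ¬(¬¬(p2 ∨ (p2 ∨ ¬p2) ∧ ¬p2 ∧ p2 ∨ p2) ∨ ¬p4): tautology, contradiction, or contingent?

contingent

¬(¬¬(p2 ∨ (p2 ∨ ¬p2) ∧ ¬p2 ∧ p2 ∨ p2) ∨ ¬p4)
= ¬(¬¬(p2 ∨ ¬p2 ∧ p2 ∨ p2) ∨ ¬p4)   — complement / identity
= ¬(¬¬(p2 ∨ p2) ∨ ¬p4)   — complement / identity
= ¬(¬¬p2 ∨ ¬p4)   — idempotence
= ¬p2 ∧ p4   — De Morgan
This depends on p2, p4, so it is not a constant.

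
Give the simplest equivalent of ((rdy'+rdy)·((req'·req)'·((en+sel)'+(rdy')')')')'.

((rdy'+rdy)·((req'·req)'·((en+sel)'+(rdy')')')')'
= (((req'·req)'·((en+sel)'+(rdy')')')')'
= (req'·req+(en+sel)'+(rdy')')'
= ((en+sel)'+(rdy')')'
= (en+sel)·rdy'

(en+sel)·rdy'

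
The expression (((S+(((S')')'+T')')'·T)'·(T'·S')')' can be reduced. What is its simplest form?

(((S+(((S')')'+T')')'·T)'·(T'·S')')'
= (((S+(S'+T')')'·T)'·(T'·S')')'   (double negation)
= (((S+S·T)'·T)'·(T'·S')')'   (De Morgan)
= ((S'·T)'·(T'·S')')'   (absorption)
= S'·T+T'·S'   (De Morgan)
= S'   (distribution)

S'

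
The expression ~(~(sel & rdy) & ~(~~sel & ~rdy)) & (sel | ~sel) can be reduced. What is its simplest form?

~(~(sel & rdy) & ~(~~sel & ~rdy)) & (sel | ~sel)
= ~(~(sel & rdy) & ~(sel & ~rdy)) & (sel | ~sel)
= (sel & rdy | sel & ~rdy) & (sel | ~sel)
= sel & rdy | sel & ~rdy
= sel

sel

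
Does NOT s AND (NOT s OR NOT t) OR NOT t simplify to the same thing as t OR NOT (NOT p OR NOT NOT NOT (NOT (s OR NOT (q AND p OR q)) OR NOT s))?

No

E1: NOT s AND (NOT s OR NOT t) OR NOT t
    = NOT s OR NOT t   (absorption)
E2: t OR NOT (NOT p OR NOT NOT NOT (NOT (s OR NOT (q AND p OR q)) OR NOT s))
    = t OR NOT (NOT p OR NOT NOT ((s OR NOT (q AND p OR q)) AND s))   (De Morgan)
    = t OR NOT (NOT p OR NOT NOT ((s OR NOT q) AND s))   (absorption)
    = t OR NOT (NOT p OR NOT NOT s)   (absorption)
    = t OR p AND NOT s   (De Morgan)
These differ: at p=0, q=0, s=1, t=1, E1 = 0 but E2 = 1.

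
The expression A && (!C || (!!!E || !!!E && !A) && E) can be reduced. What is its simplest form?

A && !C

A && (!C || (!!!E || !!!E && !A) && E)
= A && (!C || !!!E && E)
= A && (!C || !E && E)
= A && !C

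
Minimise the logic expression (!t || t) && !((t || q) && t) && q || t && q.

q

(!t || t) && !((t || q) && t) && q || t && q
= (!t || t) && !t && q || t && q   — absorption
= !t && q || t && q   — complement / identity
= q   — distribution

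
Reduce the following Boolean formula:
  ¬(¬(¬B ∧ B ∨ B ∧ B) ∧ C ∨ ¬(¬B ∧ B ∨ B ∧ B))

¬(¬(¬B ∧ B ∨ B ∧ B) ∧ C ∨ ¬(¬B ∧ B ∨ B ∧ B))
= ¬¬(¬B ∧ B ∨ B ∧ B)   [absorption]
= ¬¬B   [distribution]
= B   [double negation]

B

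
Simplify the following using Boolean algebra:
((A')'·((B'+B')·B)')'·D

A'·D

((A')'·((B'+B')·B)')'·D
= (A'+(B'+B')·B)·D
= (A'+B'·B)·D
= A'·D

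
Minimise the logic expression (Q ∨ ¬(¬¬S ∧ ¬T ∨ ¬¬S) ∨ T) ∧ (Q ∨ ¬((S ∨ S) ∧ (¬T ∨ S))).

Q ∨ ¬S

(Q ∨ ¬(¬¬S ∧ ¬T ∨ ¬¬S) ∨ T) ∧ (Q ∨ ¬((S ∨ S) ∧ (¬T ∨ S)))
= (Q ∨ ¬(¬¬S ∧ ¬T ∨ ¬¬S) ∨ T) ∧ (Q ∨ ¬(S ∧ ¬T ∨ S))   — distribution
= (Q ∨ ¬¬¬S ∨ T) ∧ (Q ∨ ¬(S ∧ ¬T ∨ S))   — absorption
= Q ∨ (¬¬¬S ∨ T) ∧ ¬(S ∧ ¬T ∨ S)   — distribution
= Q ∨ (¬S ∨ T) ∧ ¬(S ∧ ¬T ∨ S)   — double negation
= Q ∨ (¬S ∨ T) ∧ ¬S   — absorption
= Q ∨ ¬S   — absorption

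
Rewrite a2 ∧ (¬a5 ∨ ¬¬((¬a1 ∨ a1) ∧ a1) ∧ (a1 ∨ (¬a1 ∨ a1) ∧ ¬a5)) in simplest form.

a2 ∧ (¬a5 ∨ a1)

a2 ∧ (¬a5 ∨ ¬¬((¬a1 ∨ a1) ∧ a1) ∧ (a1 ∨ (¬a1 ∨ a1) ∧ ¬a5))
= a2 ∧ (¬a5 ∨ ¬¬a1 ∧ (a1 ∨ (¬a1 ∨ a1) ∧ ¬a5))   (complement / identity)
= a2 ∧ (¬a5 ∨ ¬¬a1 ∧ (a1 ∨ ¬a5))   (complement / identity)
= a2 ∧ (¬a5 ∨ a1 ∧ (a1 ∨ ¬a5))   (double negation)
= a2 ∧ (¬a5 ∨ a1)   (absorption)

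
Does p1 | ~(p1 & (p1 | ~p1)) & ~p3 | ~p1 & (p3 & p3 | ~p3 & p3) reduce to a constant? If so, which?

yes, True

p1 | ~(p1 & (p1 | ~p1)) & ~p3 | ~p1 & (p3 & p3 | ~p3 & p3)
= p1 | ~p1 & ~p3 | ~p1 & (p3 & p3 | ~p3 & p3)   [complement / identity]
= p1 | ~p1 & ~p3 | ~p1 & p3   [distribution]
= p1 | ~p1   [distribution]
= 1   [complement]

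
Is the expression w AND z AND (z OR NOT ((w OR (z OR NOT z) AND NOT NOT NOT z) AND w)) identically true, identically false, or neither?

w AND z AND (z OR NOT ((w OR (z OR NOT z) AND NOT NOT NOT z) AND w))
= w AND z AND (z OR NOT ((w OR NOT NOT NOT z) AND w))   [complement / identity]
= w AND z AND (z OR NOT ((w OR NOT z) AND w))   [double negation]
= w AND z AND (z OR NOT w)   [absorption]
= w AND z   [absorption]
This depends on w, z, so it is not a constant.

neither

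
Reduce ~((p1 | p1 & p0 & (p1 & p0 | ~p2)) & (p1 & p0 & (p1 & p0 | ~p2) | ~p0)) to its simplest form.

~((p1 | p1 & p0 & (p1 & p0 | ~p2)) & (p1 & p0 & (p1 & p0 | ~p2) | ~p0))
= ~(p1 & ~p0 | p1 & p0 & (p1 & p0 | ~p2))   [distribution]
= ~(p1 & ~p0 | p1 & p0)   [absorption]
= ~p1   [distribution]

~p1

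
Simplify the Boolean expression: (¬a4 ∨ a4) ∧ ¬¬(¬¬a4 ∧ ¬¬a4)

(¬a4 ∨ a4) ∧ ¬¬(¬¬a4 ∧ ¬¬a4)
= ¬¬(¬¬a4 ∧ ¬¬a4)   [complement / identity]
= ¬¬¬¬a4   [idempotence]
= ¬¬a4   [double negation]
= a4   [double negation]

a4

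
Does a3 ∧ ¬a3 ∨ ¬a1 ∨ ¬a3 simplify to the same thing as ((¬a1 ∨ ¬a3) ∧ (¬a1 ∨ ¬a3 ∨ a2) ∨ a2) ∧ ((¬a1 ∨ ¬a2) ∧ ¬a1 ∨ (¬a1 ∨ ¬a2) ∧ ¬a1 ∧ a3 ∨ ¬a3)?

Yes

E1: a3 ∧ ¬a3 ∨ ¬a1 ∨ ¬a3
    = ¬a1 ∨ ¬a3   — complement / identity
E2: ((¬a1 ∨ ¬a3) ∧ (¬a1 ∨ ¬a3 ∨ a2) ∨ a2) ∧ ((¬a1 ∨ ¬a2) ∧ ¬a1 ∨ (¬a1 ∨ ¬a2) ∧ ¬a1 ∧ a3 ∨ ¬a3)
    = (¬a1 ∨ ¬a3 ∨ a2) ∧ ((¬a1 ∨ ¬a2) ∧ ¬a1 ∨ (¬a1 ∨ ¬a2) ∧ ¬a1 ∧ a3 ∨ ¬a3)   — absorption
    = (¬a1 ∨ ¬a3 ∨ a2) ∧ ((¬a1 ∨ ¬a2) ∧ ¬a1 ∨ ¬a3)   — absorption
    = (¬a1 ∨ ¬a3 ∨ a2) ∧ (¬a1 ∨ ¬a3)   — absorption
    = ¬a1 ∨ ¬a3   — absorption
Both reduce to ¬a1 ∨ ¬a3, so they are equivalent.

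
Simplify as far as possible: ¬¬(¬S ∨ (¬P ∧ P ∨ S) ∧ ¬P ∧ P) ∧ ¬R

¬S ∧ ¬R

¬¬(¬S ∨ (¬P ∧ P ∨ S) ∧ ¬P ∧ P) ∧ ¬R
= ¬¬(¬S ∨ ¬P ∧ P) ∧ ¬R   [absorption]
= ¬¬¬S ∧ ¬R   [complement / identity]
= ¬S ∧ ¬R   [double negation]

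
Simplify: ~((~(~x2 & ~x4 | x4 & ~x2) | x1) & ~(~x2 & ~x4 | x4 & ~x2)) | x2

1

~((~(~x2 & ~x4 | x4 & ~x2) | x1) & ~(~x2 & ~x4 | x4 & ~x2)) | x2
= ~~(~x2 & ~x4 | x4 & ~x2) | x2   — absorption
= ~~~x2 | x2   — distribution
= ~x2 | x2   — double negation
= 1   — complement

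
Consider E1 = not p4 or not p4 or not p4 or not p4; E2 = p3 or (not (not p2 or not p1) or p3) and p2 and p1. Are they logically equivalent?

E1: not p4 or not p4 or not p4 or not p4
    = not p4 or not p4   [idempotence]
    = not p4   [idempotence]
E2: p3 or (not (not p2 or not p1) or p3) and p2 and p1
    = p3 or (p2 and p1 or p3) and p2 and p1   [De Morgan]
    = p3 or p2 and p1   [absorption]
These differ: at p1=0, p2=0, p3=1, p4=1, E1 = 0 but E2 = 1.

No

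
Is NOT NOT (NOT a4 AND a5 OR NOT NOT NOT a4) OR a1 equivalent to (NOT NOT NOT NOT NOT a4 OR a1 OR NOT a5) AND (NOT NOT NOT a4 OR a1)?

E1: NOT NOT (NOT a4 AND a5 OR NOT NOT NOT a4) OR a1
    = NOT NOT (NOT a4 AND a5 OR NOT a4) OR a1   [double negation]
    = NOT a4 AND a5 OR NOT a4 OR a1   [double negation]
    = NOT a4 OR a1   [absorption]
E2: (NOT NOT NOT NOT NOT a4 OR a1 OR NOT a5) AND (NOT NOT NOT a4 OR a1)
    = (NOT NOT NOT a4 OR a1 OR NOT a5) AND (NOT NOT NOT a4 OR a1)   [double negation]
    = NOT NOT NOT a4 OR a1   [absorption]
    = NOT a4 OR a1   [double negation]
Both reduce to NOT a4 OR a1, so they are equivalent.

Yes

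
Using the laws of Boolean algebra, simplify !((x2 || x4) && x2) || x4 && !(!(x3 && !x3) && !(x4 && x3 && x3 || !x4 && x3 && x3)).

!((x2 || x4) && x2) || x4 && !(!(x3 && !x3) && !(x4 && x3 && x3 || !x4 && x3 && x3))
= !((x2 || x4) && x2) || x4 && (x3 && !x3 || x4 && x3 && x3 || !x4 && x3 && x3)   [De Morgan]
= !x2 || x4 && (x3 && !x3 || x4 && x3 && x3 || !x4 && x3 && x3)   [absorption]
= !x2 || x4 && (x3 && !x3 || x3 && x3)   [distribution]
= !x2 || x4 && x3   [distribution]

!x2 || x4 && x3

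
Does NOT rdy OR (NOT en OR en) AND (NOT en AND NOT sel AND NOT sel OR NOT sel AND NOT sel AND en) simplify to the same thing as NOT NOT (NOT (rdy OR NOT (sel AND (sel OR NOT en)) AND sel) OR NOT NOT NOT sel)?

E1: NOT rdy OR (NOT en OR en) AND (NOT en AND NOT sel AND NOT sel OR NOT sel AND NOT sel AND en)
    = NOT rdy OR NOT en AND NOT sel AND NOT sel OR NOT sel AND NOT sel AND en   [complement / identity]
    = NOT rdy OR NOT sel AND NOT sel   [distribution]
    = NOT rdy OR NOT sel   [idempotence]
E2: NOT NOT (NOT (rdy OR NOT (sel AND (sel OR NOT en)) AND sel) OR NOT NOT NOT sel)
    = NOT NOT (NOT (rdy OR NOT sel AND sel) OR NOT NOT NOT sel)   [absorption]
    = NOT NOT (NOT (rdy OR NOT sel AND sel) OR NOT sel)   [double negation]
    = NOT (rdy OR NOT sel AND sel) OR NOT sel   [double negation]
    = NOT rdy OR NOT sel   [complement / identity]
Both reduce to NOT rdy OR NOT sel, so they are equivalent.

Yes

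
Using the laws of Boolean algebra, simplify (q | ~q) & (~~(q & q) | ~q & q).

q

(q | ~q) & (~~(q & q) | ~q & q)
= ~~(q & q) | ~q & q
= q & q | ~q & q
= q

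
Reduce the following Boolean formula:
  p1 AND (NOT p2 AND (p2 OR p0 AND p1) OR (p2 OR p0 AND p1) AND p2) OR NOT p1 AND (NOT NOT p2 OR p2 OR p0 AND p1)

p1 AND (NOT p2 AND (p2 OR p0 AND p1) OR (p2 OR p0 AND p1) AND p2) OR NOT p1 AND (NOT NOT p2 OR p2 OR p0 AND p1)
= p1 AND (NOT p2 AND (p2 OR p0 AND p1) OR (p2 OR p0 AND p1) AND p2) OR NOT p1 AND (p2 OR p2 OR p0 AND p1)   [double negation]
= p1 AND (p2 OR p0 AND p1) OR NOT p1 AND (p2 OR p2 OR p0 AND p1)   [distribution]
= p1 AND (p2 OR p0 AND p1) OR NOT p1 AND (p2 OR p0 AND p1)   [idempotence]
= p2 OR p0 AND p1   [distribution]

p2 OR p0 AND p1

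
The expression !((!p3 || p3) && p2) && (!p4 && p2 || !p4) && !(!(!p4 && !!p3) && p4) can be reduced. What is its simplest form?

!p2 && !p4

!((!p3 || p3) && p2) && (!p4 && p2 || !p4) && !(!(!p4 && !!p3) && p4)
= !p2 && (!p4 && p2 || !p4) && !(!(!p4 && !!p3) && p4)   — complement / identity
= !p2 && (!p4 && p2 || !p4) && !((p4 || !p3) && p4)   — De Morgan
= !p2 && (!p4 && p2 || !p4) && !p4   — absorption
= !p2 && !p4 && !p4   — absorption
= !p2 && !p4   — idempotence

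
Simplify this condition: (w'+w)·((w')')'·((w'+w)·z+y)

w'·(z+y)

(w'+w)·((w')')'·((w'+w)·z+y)
= (w'+w)·w'·((w'+w)·z+y)   [double negation]
= (w'+w)·w'·(z+y)   [complement / identity]
= w'·(z+y)   [complement / identity]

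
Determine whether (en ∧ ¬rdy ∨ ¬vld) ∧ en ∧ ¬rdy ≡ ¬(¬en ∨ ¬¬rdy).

Yes

E1: (en ∧ ¬rdy ∨ ¬vld) ∧ en ∧ ¬rdy
    = en ∧ ¬rdy   (absorption)
E2: ¬(¬en ∨ ¬¬rdy)
    = en ∧ ¬rdy   (De Morgan)
Both reduce to en ∧ ¬rdy, so they are equivalent.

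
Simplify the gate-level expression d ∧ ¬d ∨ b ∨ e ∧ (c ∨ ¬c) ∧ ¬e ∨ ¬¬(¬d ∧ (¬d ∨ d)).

b ∨ ¬d

d ∧ ¬d ∨ b ∨ e ∧ (c ∨ ¬c) ∧ ¬e ∨ ¬¬(¬d ∧ (¬d ∨ d))
= d ∧ ¬d ∨ b ∨ e ∧ ¬e ∨ ¬¬(¬d ∧ (¬d ∨ d))   [complement / identity]
= b ∨ e ∧ ¬e ∨ ¬¬(¬d ∧ (¬d ∨ d))   [complement / identity]
= b ∨ e ∧ ¬e ∨ ¬¬¬d   [complement / identity]
= b ∨ ¬¬¬d   [complement / identity]
= b ∨ ¬d   [double negation]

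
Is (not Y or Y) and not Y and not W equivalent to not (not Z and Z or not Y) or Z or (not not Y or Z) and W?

E1: (not Y or Y) and not Y and not W
    = not Y and not W
E2: not (not Z and Z or not Y) or Z or (not not Y or Z) and W
    = not not Y or Z or (not not Y or Z) and W
    = not not Y or Z
    = Y or Z
These differ: at W=1, Y=1, Z=0, E1 = 0 but E2 = 1.

No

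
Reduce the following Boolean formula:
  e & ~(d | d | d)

e & ~d

e & ~(d | d | d)
= e & ~(d | d)   — idempotence
= e & ~d   — idempotence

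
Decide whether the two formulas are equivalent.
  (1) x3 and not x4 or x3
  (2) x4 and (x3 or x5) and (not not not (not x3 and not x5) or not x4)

No

E1: x3 and not x4 or x3
    = x3   — absorption
E2: x4 and (x3 or x5) and (not not not (not x3 and not x5) or not x4)
    = x4 and (x3 or x5) and (not (not x3 and not x5) or not x4)   — double negation
    = x4 and (x3 or x5) and (x3 or x5 or not x4)   — De Morgan
    = x4 and (x3 or x5)   — absorption
These differ: at x3=1, x4=0, x5=0, E1 = 1 but E2 = 0.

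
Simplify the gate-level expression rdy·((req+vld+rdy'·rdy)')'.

rdy·((req+vld+rdy'·rdy)')'
= rdy·((req+vld)')'   [complement / identity]
= rdy·(req+vld)   [double negation]

rdy·(req+vld)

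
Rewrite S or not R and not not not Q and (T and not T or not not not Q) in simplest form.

S or not R and not Q

S or not R and not not not Q and (T and not T or not not not Q)
= S or not R and not not not Q and not not not Q   [complement / identity]
= S or not R and not not not Q   [idempotence]
= S or not R and not Q   [double negation]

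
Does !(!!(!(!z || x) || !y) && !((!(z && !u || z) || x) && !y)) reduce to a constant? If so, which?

!(!!(!(!z || x) || !y) && !((!(z && !u || z) || x) && !y))
= !(!!(!(!z || x) || !y) && !((!z || x) && !y))   (absorption)
= !(!(!z || x) || !y) || (!z || x) && !y   (De Morgan)
= (!z || x) && y || (!z || x) && !y   (De Morgan)
= !z || x   (distribution)
This depends on x, z, so it is not a constant.

no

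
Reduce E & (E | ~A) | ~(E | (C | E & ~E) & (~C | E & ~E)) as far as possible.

E & (E | ~A) | ~(E | (C | E & ~E) & (~C | E & ~E))
= E | ~(E | (C | E & ~E) & (~C | E & ~E))
= E | ~(E | E & ~E | C & ~C)
= E | ~(E | E & ~E)
= E | ~E
= 1

1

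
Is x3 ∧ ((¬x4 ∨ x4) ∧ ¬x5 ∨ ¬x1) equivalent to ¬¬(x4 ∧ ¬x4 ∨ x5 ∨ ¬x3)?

E1: x3 ∧ ((¬x4 ∨ x4) ∧ ¬x5 ∨ ¬x1)
    = x3 ∧ (¬x5 ∨ ¬x1)
E2: ¬¬(x4 ∧ ¬x4 ∨ x5 ∨ ¬x3)
    = ¬¬(x5 ∨ ¬x3)
    = x5 ∨ ¬x3
These differ: at x1=0, x3=0, x4=0, x5=1, E1 = 0 but E2 = 1.

No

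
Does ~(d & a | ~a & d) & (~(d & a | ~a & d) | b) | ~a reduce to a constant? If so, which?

~(d & a | ~a & d) & (~(d & a | ~a & d) | b) | ~a
= ~(d & a | ~a & d) | ~a   (absorption)
= ~d | ~a   (distribution)
This depends on a, d, so it is not a constant.

no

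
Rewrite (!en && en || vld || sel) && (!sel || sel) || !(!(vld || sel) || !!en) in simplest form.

(!en && en || vld || sel) && (!sel || sel) || !(!(vld || sel) || !!en)
= !en && en || vld || sel || !(!(vld || sel) || !!en)
= !en && en || vld || sel || (vld || sel) && !en
= vld || sel || (vld || sel) && !en
= vld || sel

vld || sel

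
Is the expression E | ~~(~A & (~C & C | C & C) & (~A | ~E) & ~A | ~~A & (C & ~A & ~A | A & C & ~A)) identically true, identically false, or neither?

neither

E | ~~(~A & (~C & C | C & C) & (~A | ~E) & ~A | ~~A & (C & ~A & ~A | A & C & ~A))
= E | ~~(~A & C & (~A | ~E) & ~A | ~~A & (C & ~A & ~A | A & C & ~A))   [distribution]
= E | ~~(~A & C & (~A | ~E) & ~A | ~~A & C & ~A)   [distribution]
= E | ~A & C & (~A | ~E) & ~A | ~~A & C & ~A   [double negation]
= E | ~A & C & (~A | ~E) & ~A | A & C & ~A   [double negation]
= E | ~A & C & ~A | A & C & ~A   [absorption]
= E | C & ~A   [distribution]
This depends on A, C, E, so it is not a constant.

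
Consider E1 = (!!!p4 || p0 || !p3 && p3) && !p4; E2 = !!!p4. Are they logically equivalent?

E1: (!!!p4 || p0 || !p3 && p3) && !p4
    = (!!!p4 || p0) && !p4   — complement / identity
    = (!p4 || p0) && !p4   — double negation
    = !p4   — absorption
E2: !!!p4
    = !p4   — double negation
Both reduce to !p4, so they are equivalent.

Yes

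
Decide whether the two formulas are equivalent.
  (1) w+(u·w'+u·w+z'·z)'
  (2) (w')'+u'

Yes

E1: w+(u·w'+u·w+z'·z)'
    = w+(u+z'·z)'
    = w+u'
E2: (w')'+u'
    = w+u'
Both reduce to w+u', so they are equivalent.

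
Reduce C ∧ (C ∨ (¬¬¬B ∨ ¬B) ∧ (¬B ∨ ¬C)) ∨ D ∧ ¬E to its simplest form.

C ∧ (C ∨ (¬¬¬B ∨ ¬B) ∧ (¬B ∨ ¬C)) ∨ D ∧ ¬E
= C ∧ (C ∨ (¬B ∨ ¬B) ∧ (¬B ∨ ¬C)) ∨ D ∧ ¬E   — double negation
= C ∧ (C ∨ ¬B ∧ ¬C ∨ ¬B) ∨ D ∧ ¬E   — distribution
= C ∧ (C ∨ ¬B) ∨ D ∧ ¬E   — absorption
= C ∨ D ∧ ¬E   — absorption

C ∨ D ∧ ¬E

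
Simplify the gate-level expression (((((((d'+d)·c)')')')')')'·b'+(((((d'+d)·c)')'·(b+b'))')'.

(((((((d'+d)·c)')')')')')'·b'+(((((d'+d)·c)')'·(b+b'))')'
= (((((d'+d)·c)')')')'·b'+(((((d'+d)·c)')'·(b+b'))')'   [double negation]
= (((((d'+d)·c)')')')'·b'+(((((d'+d)·c)')')')'   [complement / identity]
= (((((d'+d)·c)')')')'   [absorption]
= (((d'+d)·c)')'   [double negation]
= (c')'   [complement / identity]
= c   [double negation]

c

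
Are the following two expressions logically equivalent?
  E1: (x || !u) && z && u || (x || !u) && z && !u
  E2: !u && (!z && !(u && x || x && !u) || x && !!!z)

E1: (x || !u) && z && u || (x || !u) && z && !u
    = (x || !u) && z
E2: !u && (!z && !(u && x || x && !u) || x && !!!z)
    = !u && (!z && !x || x && !!!z)
    = !u && (!z && !x || x && !z)
    = !u && !z
These differ: at u=0, x=1, z=0, E1 = 0 but E2 = 1.

No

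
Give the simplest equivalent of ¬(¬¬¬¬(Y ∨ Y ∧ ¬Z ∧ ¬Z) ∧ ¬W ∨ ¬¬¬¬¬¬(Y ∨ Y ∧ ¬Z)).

¬(¬¬¬¬(Y ∨ Y ∧ ¬Z ∧ ¬Z) ∧ ¬W ∨ ¬¬¬¬¬¬(Y ∨ Y ∧ ¬Z))
= ¬(¬¬¬¬(Y ∨ Y ∧ ¬Z) ∧ ¬W ∨ ¬¬¬¬¬¬(Y ∨ Y ∧ ¬Z))
= ¬(¬¬¬¬(Y ∨ Y ∧ ¬Z) ∧ ¬W ∨ ¬¬¬¬(Y ∨ Y ∧ ¬Z))
= ¬¬¬¬¬(Y ∨ Y ∧ ¬Z)
= ¬¬¬(Y ∨ Y ∧ ¬Z)
= ¬¬¬Y
= ¬Y

¬Y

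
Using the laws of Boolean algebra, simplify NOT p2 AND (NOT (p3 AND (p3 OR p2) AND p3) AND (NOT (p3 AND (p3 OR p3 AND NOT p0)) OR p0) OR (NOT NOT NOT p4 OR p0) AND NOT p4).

NOT p2 AND (NOT (p3 AND (p3 OR p2) AND p3) AND (NOT (p3 AND (p3 OR p3 AND NOT p0)) OR p0) OR (NOT NOT NOT p4 OR p0) AND NOT p4)
= NOT p2 AND (NOT (p3 AND (p3 OR p2) AND p3) AND (NOT (p3 AND p3) OR p0) OR (NOT NOT NOT p4 OR p0) AND NOT p4)   [absorption]
= NOT p2 AND (NOT (p3 AND (p3 OR p2) AND p3) AND (NOT (p3 AND p3) OR p0) OR (NOT p4 OR p0) AND NOT p4)   [double negation]
= NOT p2 AND (NOT (p3 AND p3) AND (NOT (p3 AND p3) OR p0) OR (NOT p4 OR p0) AND NOT p4)   [absorption]
= NOT p2 AND (NOT (p3 AND p3) OR (NOT p4 OR p0) AND NOT p4)   [absorption]
= NOT p2 AND (NOT (p3 AND p3) OR NOT p4)   [absorption]
= NOT p2 AND (NOT p3 OR NOT p4)   [idempotence]

NOT p2 AND (NOT p3 OR NOT p4)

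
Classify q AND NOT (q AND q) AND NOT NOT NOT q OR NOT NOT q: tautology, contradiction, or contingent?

contingent

q AND NOT (q AND q) AND NOT NOT NOT q OR NOT NOT q
= q AND NOT q AND NOT NOT NOT q OR NOT NOT q   (idempotence)
= q AND NOT q AND NOT NOT NOT q OR q   (double negation)
= q AND NOT q AND NOT q OR q   (double negation)
= q AND NOT q OR q   (idempotence)
= q   (complement / identity)
This depends on q, so it is not a constant.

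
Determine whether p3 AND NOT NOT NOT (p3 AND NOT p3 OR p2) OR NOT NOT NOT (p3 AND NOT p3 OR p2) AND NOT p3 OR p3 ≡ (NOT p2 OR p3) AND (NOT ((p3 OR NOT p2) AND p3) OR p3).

E1: p3 AND NOT NOT NOT (p3 AND NOT p3 OR p2) OR NOT NOT NOT (p3 AND NOT p3 OR p2) AND NOT p3 OR p3
    = NOT NOT NOT (p3 AND NOT p3 OR p2) OR p3
    = NOT NOT NOT p2 OR p3
    = NOT p2 OR p3
E2: (NOT p2 OR p3) AND (NOT ((p3 OR NOT p2) AND p3) OR p3)
    = (NOT p2 OR p3) AND (NOT p3 OR p3)
    = NOT p2 OR p3
Both reduce to NOT p2 OR p3, so they are equivalent.

Yes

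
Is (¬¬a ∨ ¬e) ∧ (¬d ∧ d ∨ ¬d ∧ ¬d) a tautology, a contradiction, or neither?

neither

(¬¬a ∨ ¬e) ∧ (¬d ∧ d ∨ ¬d ∧ ¬d)
= (a ∨ ¬e) ∧ (¬d ∧ d ∨ ¬d ∧ ¬d)   (double negation)
= (a ∨ ¬e) ∧ ¬d   (distribution)
This depends on a, d, e, so it is not a constant.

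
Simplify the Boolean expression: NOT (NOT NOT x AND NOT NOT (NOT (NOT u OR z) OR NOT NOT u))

NOT (NOT NOT x AND NOT NOT (NOT (NOT u OR z) OR NOT NOT u))
= NOT x OR NOT (NOT (NOT u OR z) OR NOT NOT u)   [De Morgan]
= NOT x OR (NOT u OR z) AND NOT u   [De Morgan]
= NOT x OR NOT u   [absorption]

NOT x OR NOT u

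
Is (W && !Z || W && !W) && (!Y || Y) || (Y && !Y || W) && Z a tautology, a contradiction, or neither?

(W && !Z || W && !W) && (!Y || Y) || (Y && !Y || W) && Z
= W && !Z && (!Y || Y) || (Y && !Y || W) && Z   — complement / identity
= W && !Z || (Y && !Y || W) && Z   — complement / identity
= W && !Z || W && Z   — complement / identity
= W   — distribution
This depends on W, so it is not a constant.

neither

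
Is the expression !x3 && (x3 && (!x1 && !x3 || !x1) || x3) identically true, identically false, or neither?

identically false

!x3 && (x3 && (!x1 && !x3 || !x1) || x3)
= !x3 && (x3 && !x1 || x3)   (absorption)
= !x3 && x3   (absorption)
= false   (complement)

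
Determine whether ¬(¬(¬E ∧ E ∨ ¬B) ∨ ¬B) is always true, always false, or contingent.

always false

¬(¬(¬E ∧ E ∨ ¬B) ∨ ¬B)
= ¬(¬¬B ∨ ¬B)   (complement / identity)
= ¬B ∧ B   (De Morgan)
= False   (complement)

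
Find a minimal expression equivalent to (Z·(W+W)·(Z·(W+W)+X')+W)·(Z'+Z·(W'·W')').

W

(Z·(W+W)·(Z·(W+W)+X')+W)·(Z'+Z·(W'·W')')
= (Z·(W+W)·(Z·(W+W)+X')+W)·(Z'+Z·(W+W))   [De Morgan]
= (Z·(W+W)+W)·(Z'+Z·(W+W))   [absorption]
= W·Z'+Z·(W+W)   [distribution]
= W·Z'+Z·W   [idempotence]
= W   [distribution]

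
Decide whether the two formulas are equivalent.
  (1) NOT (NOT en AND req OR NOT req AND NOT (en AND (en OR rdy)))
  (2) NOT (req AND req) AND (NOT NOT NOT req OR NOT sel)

No

E1: NOT (NOT en AND req OR NOT req AND NOT (en AND (en OR rdy)))
    = NOT (NOT en AND req OR NOT req AND NOT en)   [absorption]
    = NOT NOT en   [distribution]
    = en   [double negation]
E2: NOT (req AND req) AND (NOT NOT NOT req OR NOT sel)
    = NOT (req AND req) AND (NOT req OR NOT sel)   [double negation]
    = NOT req AND (NOT req OR NOT sel)   [idempotence]
    = NOT req   [absorption]
These differ: at en=1, rdy=0, req=1, sel=1, E1 = 1 but E2 = 0.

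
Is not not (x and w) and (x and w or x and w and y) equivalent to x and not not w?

Yes

E1: not not (x and w) and (x and w or x and w and y)
    = not not (x and w) and x and w   (absorption)
    = x and w and x and w   (double negation)
    = x and w   (idempotence)
E2: x and not not w
    = x and w   (double negation)
Both reduce to x and w, so they are equivalent.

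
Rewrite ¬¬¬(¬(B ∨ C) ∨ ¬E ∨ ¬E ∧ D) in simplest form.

¬¬¬(¬(B ∨ C) ∨ ¬E ∨ ¬E ∧ D)
= ¬¬¬(¬(B ∨ C) ∨ ¬E)   — absorption
= ¬¬((B ∨ C) ∧ E)   — De Morgan
= (B ∨ C) ∧ E   — double negation

(B ∨ C) ∧ E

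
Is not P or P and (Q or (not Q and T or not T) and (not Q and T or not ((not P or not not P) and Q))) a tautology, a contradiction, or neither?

not P or P and (Q or (not Q and T or not T) and (not Q and T or not ((not P or not not P) and Q)))
= not P or P and (Q or (not Q and T or not T) and (not Q and T or not ((not P or P) and Q)))
= not P or P and (Q or (not Q and T or not T) and (not Q and T or not Q))
= not P or P and (Q or not Q and T or not T and not Q)
= not P or P and (Q or not Q)
= not P or P
= True

tautology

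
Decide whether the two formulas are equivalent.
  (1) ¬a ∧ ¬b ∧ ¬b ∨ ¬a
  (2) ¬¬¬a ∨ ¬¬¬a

Yes

E1: ¬a ∧ ¬b ∧ ¬b ∨ ¬a
    = ¬a ∧ ¬b ∨ ¬a   [idempotence]
    = ¬a   [absorption]
E2: ¬¬¬a ∨ ¬¬¬a
    = ¬¬¬a   [idempotence]
    = ¬a   [double negation]
Both reduce to ¬a, so they are equivalent.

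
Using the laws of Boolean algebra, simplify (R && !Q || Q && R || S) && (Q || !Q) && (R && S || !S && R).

(R && !Q || Q && R || S) && (Q || !Q) && (R && S || !S && R)
= (R || S) && (Q || !Q) && (R && S || !S && R)
= (R || S) && (R && S || !S && R)
= (R || S) && R
= R

R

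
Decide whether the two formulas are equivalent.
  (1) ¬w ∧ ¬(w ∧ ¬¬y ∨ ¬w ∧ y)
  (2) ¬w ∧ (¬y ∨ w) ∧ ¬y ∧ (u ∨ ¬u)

Yes

E1: ¬w ∧ ¬(w ∧ ¬¬y ∨ ¬w ∧ y)
    = ¬w ∧ ¬(w ∧ y ∨ ¬w ∧ y)   — double negation
    = ¬w ∧ ¬y   — distribution
E2: ¬w ∧ (¬y ∨ w) ∧ ¬y ∧ (u ∨ ¬u)
    = ¬w ∧ (¬y ∨ w) ∧ ¬y   — complement / identity
    = ¬w ∧ ¬y   — absorption
Both reduce to ¬w ∧ ¬y, so they are equivalent.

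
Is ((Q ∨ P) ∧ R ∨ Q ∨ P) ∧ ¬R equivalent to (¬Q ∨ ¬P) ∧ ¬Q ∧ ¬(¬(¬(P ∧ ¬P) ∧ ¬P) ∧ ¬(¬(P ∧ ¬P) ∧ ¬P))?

E1: ((Q ∨ P) ∧ R ∨ Q ∨ P) ∧ ¬R
    = (Q ∨ P) ∧ ¬R
E2: (¬Q ∨ ¬P) ∧ ¬Q ∧ ¬(¬(¬(P ∧ ¬P) ∧ ¬P) ∧ ¬(¬(P ∧ ¬P) ∧ ¬P))
    = (¬Q ∨ ¬P) ∧ ¬Q ∧ ¬¬(¬(P ∧ ¬P) ∧ ¬P)
    = ¬Q ∧ ¬¬(¬(P ∧ ¬P) ∧ ¬P)
    = ¬Q ∧ ¬(P ∧ ¬P ∨ P)
    = ¬Q ∧ ¬P
These differ: at P=1, Q=1, R=0, E1 = 1 but E2 = 0.

No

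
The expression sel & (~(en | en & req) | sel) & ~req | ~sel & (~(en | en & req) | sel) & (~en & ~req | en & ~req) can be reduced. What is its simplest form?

(~en | sel) & ~req

sel & (~(en | en & req) | sel) & ~req | ~sel & (~(en | en & req) | sel) & (~en & ~req | en & ~req)
= sel & (~(en | en & req) | sel) & ~req | ~sel & (~(en | en & req) | sel) & ~req   [distribution]
= (~(en | en & req) | sel) & ~req & (sel | ~sel)   [distribution]
= (~en | sel) & ~req & (sel | ~sel)   [absorption]
= (~en | sel) & ~req   [complement / identity]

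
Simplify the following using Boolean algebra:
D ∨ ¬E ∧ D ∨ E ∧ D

D

D ∨ ¬E ∧ D ∨ E ∧ D
= D ∨ D   (distribution)
= D   (idempotence)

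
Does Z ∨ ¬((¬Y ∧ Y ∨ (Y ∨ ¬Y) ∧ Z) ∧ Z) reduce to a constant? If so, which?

Z ∨ ¬((¬Y ∧ Y ∨ (Y ∨ ¬Y) ∧ Z) ∧ Z)
= Z ∨ ¬((¬Y ∧ Y ∨ Z) ∧ Z)   [complement / identity]
= Z ∨ ¬(Z ∧ Z)   [complement / identity]
= Z ∨ ¬Z   [idempotence]
= True   [complement]

yes, True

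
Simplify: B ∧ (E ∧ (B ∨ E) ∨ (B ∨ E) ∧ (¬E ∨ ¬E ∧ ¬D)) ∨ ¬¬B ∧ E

B

B ∧ (E ∧ (B ∨ E) ∨ (B ∨ E) ∧ (¬E ∨ ¬E ∧ ¬D)) ∨ ¬¬B ∧ E
= B ∧ (E ∧ (B ∨ E) ∨ (B ∨ E) ∧ (¬E ∨ ¬E ∧ ¬D)) ∨ B ∧ E
= B ∧ (E ∧ (B ∨ E) ∨ (B ∨ E) ∧ ¬E) ∨ B ∧ E
= B ∧ (B ∨ E) ∨ B ∧ E
= B ∨ B ∧ E
= B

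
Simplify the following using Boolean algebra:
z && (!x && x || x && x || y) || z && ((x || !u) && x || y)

z && (!x && x || x && x || y) || z && ((x || !u) && x || y)
= z && (x || y) || z && ((x || !u) && x || y)   [distribution]
= z && (x || y) || z && (x || y)   [absorption]
= z && (x || y)   [idempotence]

z && (x || y)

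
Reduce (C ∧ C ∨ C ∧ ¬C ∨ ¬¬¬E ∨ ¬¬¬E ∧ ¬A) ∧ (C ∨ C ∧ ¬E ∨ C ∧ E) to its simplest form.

C

(C ∧ C ∨ C ∧ ¬C ∨ ¬¬¬E ∨ ¬¬¬E ∧ ¬A) ∧ (C ∨ C ∧ ¬E ∨ C ∧ E)
= (C ∨ ¬¬¬E ∨ ¬¬¬E ∧ ¬A) ∧ (C ∨ C ∧ ¬E ∨ C ∧ E)   (distribution)
= (C ∨ ¬¬¬E) ∧ (C ∨ C ∧ ¬E ∨ C ∧ E)   (absorption)
= (C ∨ ¬¬¬E) ∧ (C ∨ C ∧ E)   (absorption)
= (C ∨ ¬E) ∧ (C ∨ C ∧ E)   (double negation)
= (C ∨ ¬E) ∧ C   (absorption)
= C   (absorption)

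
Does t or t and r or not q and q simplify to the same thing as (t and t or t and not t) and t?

Yes

E1: t or t and r or not q and q
    = t or t and r   — complement / identity
    = t   — absorption
E2: (t and t or t and not t) and t
    = t and t   — distribution
    = t   — idempotence
Both reduce to t, so they are equivalent.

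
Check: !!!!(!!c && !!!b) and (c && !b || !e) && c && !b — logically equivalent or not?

Yes

E1: !!!!(!!c && !!!b)
    = !!(!!c && !!!b)
    = !(!c || !!b)
    = c && !b
E2: (c && !b || !e) && c && !b
    = c && !b
Both reduce to c && !b, so they are equivalent.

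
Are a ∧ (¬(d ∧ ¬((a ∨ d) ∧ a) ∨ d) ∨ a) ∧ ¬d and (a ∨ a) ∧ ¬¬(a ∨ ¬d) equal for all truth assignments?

No

E1: a ∧ (¬(d ∧ ¬((a ∨ d) ∧ a) ∨ d) ∨ a) ∧ ¬d
    = a ∧ (¬(d ∧ ¬a ∨ d) ∨ a) ∧ ¬d   — absorption
    = a ∧ (¬d ∨ a) ∧ ¬d   — absorption
    = a ∧ ¬d   — absorption
E2: (a ∨ a) ∧ ¬¬(a ∨ ¬d)
    = (a ∨ a) ∧ (a ∨ ¬d)   — double negation
    = a ∧ ¬d ∨ a   — distribution
    = a   — absorption
These differ: at a=1, d=1, E1 = 0 but E2 = 1.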